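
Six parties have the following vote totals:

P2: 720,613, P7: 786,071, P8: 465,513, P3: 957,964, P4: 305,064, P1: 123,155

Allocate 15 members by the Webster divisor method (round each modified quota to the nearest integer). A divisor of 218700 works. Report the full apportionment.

P2 3; P7 4; P8 2; P3 4; P4 1; P1 1

With modified divisor 218700: modified quotas P2 3.295, P7 3.594, P8 2.129, P3 4.380, P4 1.395, P1 0.563.
Rounding to the nearest integer: P2 3, P7 4, P8 2, P3 4, P4 1, P1 1 (total 15).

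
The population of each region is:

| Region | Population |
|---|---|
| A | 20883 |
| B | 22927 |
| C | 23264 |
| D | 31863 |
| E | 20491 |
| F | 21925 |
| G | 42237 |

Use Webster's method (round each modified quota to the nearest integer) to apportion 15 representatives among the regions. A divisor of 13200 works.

A=2, B=2, C=2, D=2, E=2, F=2, G=3

With modified divisor 13200: modified quotas A 1.582, B 1.737, C 1.762, D 2.414, E 1.552, F 1.661, G 3.200.
Rounding to the nearest integer: A 2, B 2, C 2, D 2, E 2, F 2, G 3 (total 15).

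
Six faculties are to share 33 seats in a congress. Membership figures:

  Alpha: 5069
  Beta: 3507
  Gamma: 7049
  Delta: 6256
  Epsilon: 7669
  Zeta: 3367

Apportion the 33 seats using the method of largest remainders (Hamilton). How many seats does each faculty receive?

Alpha 5, Beta 4, Gamma 7, Delta 6, Epsilon 8, Zeta 3

Total 32917; standard divisor 32917/33 ≈ 997.485.
Standard quotas: Alpha 5.0818, Beta 3.5158, Gamma 7.0668, Delta 6.2718, Epsilon 7.6883, Zeta 3.3755.
Lower quotas: Alpha 5, Beta 3, Gamma 7, Delta 6, Epsilon 7, Zeta 3 (sum 31, leaving 2 seats).
Remainders in descending order: Epsilon 0.6883, Beta 0.5158, Zeta 0.3755, Delta 0.2718, Alpha 0.0818, Gamma 0.0668.
The surplus seats go to Epsilon, Beta.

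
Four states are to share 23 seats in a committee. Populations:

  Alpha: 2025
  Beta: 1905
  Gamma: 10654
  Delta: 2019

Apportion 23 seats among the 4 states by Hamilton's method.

Alpha=3, Beta=2, Gamma=15, Delta=3

The standard divisor is 16603/23 ≈ 721.87.
Standard quotas: Alpha 2.8052, Beta 2.6390, Gamma 14.7589, Delta 2.7969.
Lower quotas: Alpha 2, Beta 2, Gamma 14, Delta 2 (sum 20, leaving 3 seats).
Remainders in descending order: Alpha 0.8052, Delta 0.7969, Gamma 0.7589, Beta 0.6390.
Largest remainders: Alpha, Delta, Gamma receive the extra seats.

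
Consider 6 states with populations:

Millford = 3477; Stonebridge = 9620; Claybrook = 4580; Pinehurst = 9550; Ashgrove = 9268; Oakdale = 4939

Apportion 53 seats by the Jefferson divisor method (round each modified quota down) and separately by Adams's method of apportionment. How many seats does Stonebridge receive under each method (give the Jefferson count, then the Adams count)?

13 and 12

Jefferson: Millford 4, Stonebridge 13, Claybrook 6, Pinehurst 12, Ashgrove 12, Oakdale 6.
Adams: Millford 5, Stonebridge 12, Claybrook 6, Pinehurst 12, Ashgrove 12, Oakdale 6.
Stonebridge gets 13 under Jefferson and 12 under Adams.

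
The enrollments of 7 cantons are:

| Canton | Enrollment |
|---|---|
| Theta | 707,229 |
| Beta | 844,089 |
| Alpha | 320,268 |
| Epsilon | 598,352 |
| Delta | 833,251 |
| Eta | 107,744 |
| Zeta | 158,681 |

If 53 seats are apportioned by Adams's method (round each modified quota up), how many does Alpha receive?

Standard divisor 3569614/53 ≈ 67351.208; standard quotas: Theta 10.501, Beta 12.533, Alpha 4.755, Epsilon 8.884, Delta 12.372, Eta 1.600, Zeta 2.356.
Rounding up gives 11, 13, 5, 9, 13, 2, 3 = 56 seats, so the divisor must be adjusted.
With modified divisor 72800: modified quotas Theta 9.715, Beta 11.595, Alpha 4.399, Epsilon 8.219, Delta 11.446, Eta 1.480, Zeta 2.180.
Rounding up: Theta 10, Beta 12, Alpha 5, Epsilon 9, Delta 12, Eta 2, Zeta 3 (total 53).
Alpha receives 5.

5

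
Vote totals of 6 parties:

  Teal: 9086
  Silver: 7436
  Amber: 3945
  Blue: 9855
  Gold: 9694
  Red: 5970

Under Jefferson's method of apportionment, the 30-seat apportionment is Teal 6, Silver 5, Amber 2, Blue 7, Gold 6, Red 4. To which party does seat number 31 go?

Priority for the next seat is population ÷ (current seats + 1).
Priorities: Teal 1298.000, Silver 1239.333, Amber 1315.000, Blue 1231.875, Gold 1384.857, Red 1194.000.
Highest priority: Gold.

Gold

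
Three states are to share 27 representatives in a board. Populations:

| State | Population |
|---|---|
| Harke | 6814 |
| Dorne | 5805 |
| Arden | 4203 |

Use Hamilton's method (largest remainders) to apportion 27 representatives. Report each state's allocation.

Standard divisor: 16822 ÷ 27 ≈ 623.037.
Standard quotas: Harke 10.9367, Dorne 9.3173, Arden 6.7460.
Lower quotas: Harke 10, Dorne 9, Arden 6 (sum 25, leaving 2 seats).
Remainders in descending order: Harke 0.9367, Arden 0.7460, Dorne 0.3173.
The surplus seats go to Harke, Arden.

Harke: 11; Dorne: 9; Arden: 7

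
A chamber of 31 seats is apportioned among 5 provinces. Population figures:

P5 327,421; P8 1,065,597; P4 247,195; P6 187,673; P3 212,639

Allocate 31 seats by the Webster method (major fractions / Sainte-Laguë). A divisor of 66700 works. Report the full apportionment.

With modified divisor 66700: modified quotas P5 4.909, P8 15.976, P4 3.706, P6 2.814, P3 3.188.
Rounding to the nearest integer: P5 5, P8 16, P4 4, P6 3, P3 3 (total 31).

P5 5, P8 16, P4 4, P6 3, P3 3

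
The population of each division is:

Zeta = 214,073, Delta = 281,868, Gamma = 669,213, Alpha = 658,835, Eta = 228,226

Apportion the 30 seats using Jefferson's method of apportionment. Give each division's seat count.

Zeta: 3, Delta: 4, Gamma: 10, Alpha: 10, Eta: 3

Standard divisor 2052215/30 ≈ 68407.167; standard quotas: Zeta 3.129, Delta 4.120, Gamma 9.783, Alpha 9.631, Eta 3.336.
Rounding down gives 3, 4, 9, 9, 3 = 28 seats, so the divisor must be adjusted.
With modified divisor 63400: modified quotas Zeta 3.377, Delta 4.446, Gamma 10.555, Alpha 10.392, Eta 3.600.
Rounding down: Zeta 3, Delta 4, Gamma 10, Alpha 10, Eta 3 (total 30).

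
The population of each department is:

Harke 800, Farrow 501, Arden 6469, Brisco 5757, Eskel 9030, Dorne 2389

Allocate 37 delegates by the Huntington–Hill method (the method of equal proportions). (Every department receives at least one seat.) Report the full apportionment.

Harke=1, Farrow=1, Arden=10, Brisco=8, Eskel=13, Dorne=4

With divisor 680: modified quotas Harke 1.176, Farrow 0.737, Arden 9.513, Brisco 8.466, Eskel 13.279, Dorne 3.513.
Geometric-mean thresholds: Harke √(1·2)=1.414, Farrow (min 1), Arden √(9·10)=9.487, Brisco √(8·9)=8.485, Eskel √(13·14)=13.491, Dorne √(3·4)=3.464.
Each quota rounded against its threshold gives Harke 1, Farrow 1, Arden 10, Brisco 8, Eskel 13, Dorne 4 (total 37).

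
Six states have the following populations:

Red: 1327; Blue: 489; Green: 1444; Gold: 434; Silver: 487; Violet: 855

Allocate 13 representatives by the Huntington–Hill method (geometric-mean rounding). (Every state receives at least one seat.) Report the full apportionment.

Red=4; Blue=1; Green=4; Gold=1; Silver=1; Violet=2

With divisor 366: modified quotas Red 3.626, Blue 1.336, Green 3.945, Gold 1.186, Silver 1.331, Violet 2.336.
Geometric-mean thresholds: Red √(3·4)=3.464, Blue √(1·2)=1.414, Green √(3·4)=3.464, Gold √(1·2)=1.414, Silver √(1·2)=1.414, Violet √(2·3)=2.449.
Each quota rounded against its threshold gives Red 4, Blue 1, Green 4, Gold 1, Silver 1, Violet 2 (total 13).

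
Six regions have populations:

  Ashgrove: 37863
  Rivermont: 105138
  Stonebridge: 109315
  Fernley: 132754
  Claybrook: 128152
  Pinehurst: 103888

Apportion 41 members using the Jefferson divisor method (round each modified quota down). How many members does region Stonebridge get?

7

Standard divisor 617110/41 ≈ 15051.463; standard quotas: Ashgrove 2.516, Rivermont 6.985, Stonebridge 7.263, Fernley 8.820, Claybrook 8.514, Pinehurst 6.902.
Rounding down gives 2, 6, 7, 8, 8, 6 = 37 seats, so the divisor must be adjusted.
With modified divisor 14000: modified quotas Ashgrove 2.704, Rivermont 7.510, Stonebridge 7.808, Fernley 9.482, Claybrook 9.154, Pinehurst 7.421.
Rounding down: Ashgrove 2, Rivermont 7, Stonebridge 7, Fernley 9, Claybrook 9, Pinehurst 7 (total 41).
Stonebridge receives 7.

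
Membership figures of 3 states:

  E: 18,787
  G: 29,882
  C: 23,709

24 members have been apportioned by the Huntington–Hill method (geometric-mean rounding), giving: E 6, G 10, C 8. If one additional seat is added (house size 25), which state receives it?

E

Priority for the next seat is population ÷ (√(s·(s+1))).
Priorities: E 2898.897, G 2849.137, C 2794.132.
Highest priority: E.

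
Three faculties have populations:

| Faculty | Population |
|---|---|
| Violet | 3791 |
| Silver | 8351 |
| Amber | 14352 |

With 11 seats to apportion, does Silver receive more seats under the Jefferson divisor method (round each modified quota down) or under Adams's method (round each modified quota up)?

Jefferson

Jefferson: Violet 1, Silver 4, Amber 6.
Adams: Violet 2, Silver 3, Amber 6.
Silver gets 4 under Jefferson and 3 under Adams.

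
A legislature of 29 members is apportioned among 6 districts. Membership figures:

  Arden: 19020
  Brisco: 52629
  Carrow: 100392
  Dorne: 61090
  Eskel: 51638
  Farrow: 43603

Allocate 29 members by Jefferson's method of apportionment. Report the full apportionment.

Arden 1, Brisco 5, Carrow 9, Dorne 5, Eskel 5, Farrow 4

Standard divisor 328372/29 ≈ 11323.172; standard quotas: Arden 1.680, Brisco 4.648, Carrow 8.866, Dorne 5.395, Eskel 4.560, Farrow 3.851.
Rounding down gives 1, 4, 8, 5, 4, 3 = 25 seats, so the divisor must be adjusted.
With modified divisor 10250: modified quotas Arden 1.856, Brisco 5.135, Carrow 9.794, Dorne 5.960, Eskel 5.038, Farrow 4.254.
Rounding down: Arden 1, Brisco 5, Carrow 9, Dorne 5, Eskel 5, Farrow 4 (total 29).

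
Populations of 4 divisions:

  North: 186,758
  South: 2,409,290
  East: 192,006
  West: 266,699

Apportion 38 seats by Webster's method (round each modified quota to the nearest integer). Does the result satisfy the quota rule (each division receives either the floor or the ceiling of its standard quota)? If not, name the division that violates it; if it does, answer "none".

South

Standard quotas: North 2.323, South 29.971, East 2.388, West 3.318.
Webster allocation: North 2, South 31, East 2, West 3.
South has quota 29.971 (lower 29, upper 30) but receives 31 — outside the quota interval.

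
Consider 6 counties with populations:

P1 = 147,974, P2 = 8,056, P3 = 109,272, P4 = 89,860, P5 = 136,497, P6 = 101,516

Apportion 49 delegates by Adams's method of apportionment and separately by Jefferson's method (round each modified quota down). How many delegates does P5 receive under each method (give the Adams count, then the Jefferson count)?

11 and 12

Adams: P1 12, P2 1, P3 9, P4 8, P5 11, P6 8.
Jefferson: P1 13, P2 0, P3 9, P4 7, P5 12, P6 8.
P5 gets 11 under Adams and 12 under Jefferson.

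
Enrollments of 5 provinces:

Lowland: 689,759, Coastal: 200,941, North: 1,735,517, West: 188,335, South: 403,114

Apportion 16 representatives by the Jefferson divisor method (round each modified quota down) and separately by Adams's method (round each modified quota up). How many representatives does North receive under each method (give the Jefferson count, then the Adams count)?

9 and 8

Jefferson: Lowland 3, Coastal 1, North 9, West 1, South 2.
Adams: Lowland 4, Coastal 1, North 8, West 1, South 2.
North gets 9 under Jefferson and 8 under Adams.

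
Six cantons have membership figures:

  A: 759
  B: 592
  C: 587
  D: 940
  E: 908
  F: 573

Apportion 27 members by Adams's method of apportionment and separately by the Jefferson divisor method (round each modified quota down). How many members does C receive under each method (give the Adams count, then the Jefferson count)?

4 and 3

Adams: A 5, B 4, C 4, D 5, E 5, F 4.
Jefferson: A 5, B 4, C 3, D 6, E 6, F 3.
C gets 4 under Adams and 3 under Jefferson.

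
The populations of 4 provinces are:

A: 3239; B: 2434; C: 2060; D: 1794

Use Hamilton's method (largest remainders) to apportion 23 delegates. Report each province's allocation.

Total 9527; standard divisor 9527/23 ≈ 414.217.
Standard quotas: A 7.820, B 5.876, C 4.973, D 4.331.
Lower quotas: A 7, B 5, C 4, D 4 (sum 20, leaving 3 seats).
Remainders in descending order: C 0.973, B 0.876, A 0.820, D 0.331.
Largest remainders: C, B, A receive the extra seats.

A 8; B 6; C 5; D 4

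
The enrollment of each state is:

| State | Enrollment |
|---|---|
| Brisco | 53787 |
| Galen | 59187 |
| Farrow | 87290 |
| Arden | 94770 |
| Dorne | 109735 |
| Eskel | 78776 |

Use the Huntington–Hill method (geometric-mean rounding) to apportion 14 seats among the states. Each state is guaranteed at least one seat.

Brisco 2, Galen 2, Farrow 2, Arden 3, Dorne 3, Eskel 2

With divisor 36835: modified quotas Brisco 1.460, Galen 1.607, Farrow 2.370, Arden 2.573, Dorne 2.979, Eskel 2.139.
Geometric-mean thresholds: Brisco √(1·2)=1.414, Galen √(1·2)=1.414, Farrow √(2·3)=2.449, Arden √(2·3)=2.449, Dorne √(2·3)=2.449, Eskel √(2·3)=2.449.
Each quota rounded against its threshold gives Brisco 2, Galen 2, Farrow 2, Arden 3, Dorne 3, Eskel 2 (total 14).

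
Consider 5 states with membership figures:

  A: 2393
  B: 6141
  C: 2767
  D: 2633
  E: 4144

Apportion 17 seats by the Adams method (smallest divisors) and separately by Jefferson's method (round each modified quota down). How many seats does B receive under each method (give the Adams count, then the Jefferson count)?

5 and 6

Adams: A 2, B 5, C 3, D 3, E 4.
Jefferson: A 2, B 6, C 3, D 2, E 4.
B gets 5 under Adams and 6 under Jefferson.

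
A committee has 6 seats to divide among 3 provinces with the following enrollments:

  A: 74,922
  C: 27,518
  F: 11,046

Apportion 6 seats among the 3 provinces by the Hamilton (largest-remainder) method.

The standard divisor is 113486/6 ≈ 18914.333.
Standard quotas: A 3.9611, C 1.4549, F 0.5840.
Lower quotas: A 3, C 1, F 0 (sum 4, leaving 2 seats).
Remainders in descending order: A 0.9611, F 0.5840, C 0.4549.
Largest remainders: A, F receive the extra seats.

A 4, C 1, F 1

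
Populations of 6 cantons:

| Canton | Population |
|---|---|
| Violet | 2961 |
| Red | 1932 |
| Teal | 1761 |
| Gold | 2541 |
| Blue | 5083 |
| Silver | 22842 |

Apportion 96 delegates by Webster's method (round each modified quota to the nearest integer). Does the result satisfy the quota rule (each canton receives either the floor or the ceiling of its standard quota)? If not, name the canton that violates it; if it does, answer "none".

Standard quotas: Violet 7.658, Red 4.997, Teal 4.554, Gold 6.572, Blue 13.146, Silver 59.074.
Webster allocation: Violet 8, Red 5, Teal 5, Gold 7, Blue 13, Silver 58.
Silver has quota 59.074 (lower 59, upper 60) but receives 58 — outside the quota interval.

Silver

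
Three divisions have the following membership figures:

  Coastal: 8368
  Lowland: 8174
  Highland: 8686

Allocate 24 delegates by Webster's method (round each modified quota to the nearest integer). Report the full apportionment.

Coastal 8, Lowland 8, Highland 8

Standard divisor 25228/24 ≈ 1051.167; standard quotas: Coastal 7.961, Lowland 7.776, Highland 8.263.
Rounding to the nearest integer gives Coastal 8, Lowland 8, Highland 8 — total 24, matching the house size, so no adjustment is needed.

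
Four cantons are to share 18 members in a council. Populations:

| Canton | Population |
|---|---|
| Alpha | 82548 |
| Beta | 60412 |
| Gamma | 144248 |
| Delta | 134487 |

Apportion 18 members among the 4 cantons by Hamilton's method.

Total 421695; standard divisor 421695/18 ≈ 23427.5.
Standard quotas: Alpha 3.5236, Beta 2.5787, Gamma 6.1572, Delta 5.7406.
Lower quotas: Alpha 3, Beta 2, Gamma 6, Delta 5 (sum 16, leaving 2 seats).
Remainders in descending order: Delta 0.7406, Beta 0.5787, Alpha 0.5236, Gamma 0.1572.
The surplus seats go to Delta, Beta.

Alpha: 3; Beta: 3; Gamma: 6; Delta: 6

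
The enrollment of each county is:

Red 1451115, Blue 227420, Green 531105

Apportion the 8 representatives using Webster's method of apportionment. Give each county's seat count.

Standard divisor 2209640/8 ≈ 276205; standard quotas: Red 5.254, Blue 0.823, Green 1.923.
Rounding to the nearest integer gives Red 5, Blue 1, Green 2 — total 8, matching the house size, so no adjustment is needed.

Red 5; Blue 1; Green 2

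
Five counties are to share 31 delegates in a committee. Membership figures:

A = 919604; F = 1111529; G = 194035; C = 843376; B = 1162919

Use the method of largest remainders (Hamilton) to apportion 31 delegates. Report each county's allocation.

A 7; F 8; G 1; C 6; B 9

Standard divisor: 4231463 ÷ 31 ≈ 136498.806.
Standard quotas: A 6.7371, F 8.1431, G 1.4215, C 6.1786, B 8.5196.
Lower quotas: A 6, F 8, G 1, C 6, B 8 (sum 29, leaving 2 seats).
Remainders in descending order: A 0.7371, B 0.5196, G 0.4215, C 0.1786, F 0.1431.
Largest remainders: A, B receive the extra seats.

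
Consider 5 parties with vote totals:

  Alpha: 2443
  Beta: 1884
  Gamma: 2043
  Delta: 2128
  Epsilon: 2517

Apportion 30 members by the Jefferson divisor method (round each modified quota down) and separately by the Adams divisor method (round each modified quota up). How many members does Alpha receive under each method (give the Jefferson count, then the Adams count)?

7 and 6

Jefferson: Alpha 7, Beta 5, Gamma 5, Delta 6, Epsilon 7.
Adams: Alpha 6, Beta 5, Gamma 6, Delta 6, Epsilon 7.
Alpha gets 7 under Jefferson and 6 under Adams.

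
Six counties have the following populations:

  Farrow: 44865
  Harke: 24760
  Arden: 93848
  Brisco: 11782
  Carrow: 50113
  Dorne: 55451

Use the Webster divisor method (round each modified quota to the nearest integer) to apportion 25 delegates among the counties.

Standard divisor 280819/25 ≈ 11232.76; standard quotas: Farrow 3.994, Harke 2.204, Arden 8.355, Brisco 1.049, Carrow 4.461, Dorne 4.937.
Rounding to the nearest integer gives 4, 2, 8, 1, 4, 5 = 24 seats, so the divisor must be adjusted.
With modified divisor 11069.5: modified quotas Farrow 4.053, Harke 2.237, Arden 8.478, Brisco 1.064, Carrow 4.527, Dorne 5.009.
Rounding to the nearest integer: Farrow 4, Harke 2, Arden 8, Brisco 1, Carrow 5, Dorne 5 (total 25).

Farrow: 4, Harke: 2, Arden: 8, Brisco: 1, Carrow: 5, Dorne: 5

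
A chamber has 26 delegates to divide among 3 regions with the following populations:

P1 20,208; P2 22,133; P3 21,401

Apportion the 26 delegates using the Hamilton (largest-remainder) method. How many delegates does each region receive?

Total 63742; standard divisor 63742/26 ≈ 2451.615.
Standard quotas: P1 8.2427, P2 9.0279, P3 8.7293.
Lower quotas: P1 8, P2 9, P3 8 (sum 25, leaving 1 seat).
Remainders in descending order: P3 0.7293, P1 0.2427, P2 0.0279.
Largest remainder: P3 receives the extra seat.

P1=8, P2=9, P3=9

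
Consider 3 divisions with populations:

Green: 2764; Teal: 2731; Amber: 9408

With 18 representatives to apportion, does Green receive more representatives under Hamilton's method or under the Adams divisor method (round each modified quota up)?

Hamilton: Green 3, Teal 3, Amber 12.
Adams: Green 4, Teal 3, Amber 11.
Green gets 3 under Hamilton and 4 under Adams.

Adams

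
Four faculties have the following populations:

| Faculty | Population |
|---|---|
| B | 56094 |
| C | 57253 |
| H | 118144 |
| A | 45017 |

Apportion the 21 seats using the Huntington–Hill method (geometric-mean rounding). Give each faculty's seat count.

With divisor 12899: modified quotas B 4.349, C 4.439, H 9.159, A 3.490.
Geometric-mean thresholds: B √(4·5)=4.472, C √(4·5)=4.472, H √(9·10)=9.487, A √(3·4)=3.464.
Each quota rounded against its threshold gives B 4, C 4, H 9, A 4 (total 21).

B: 4; C: 4; H: 9; A: 4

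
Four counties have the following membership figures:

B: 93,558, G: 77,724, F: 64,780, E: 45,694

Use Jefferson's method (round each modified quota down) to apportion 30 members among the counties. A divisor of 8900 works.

With modified divisor 8900: modified quotas B 10.512, G 8.733, F 7.279, E 5.134.
Rounding down: B 10, G 8, F 7, E 5 (total 30).

B 10, G 8, F 7, E 5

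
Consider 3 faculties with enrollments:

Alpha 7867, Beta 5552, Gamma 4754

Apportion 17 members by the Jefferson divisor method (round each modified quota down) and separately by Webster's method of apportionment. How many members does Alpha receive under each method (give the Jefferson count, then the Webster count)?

Jefferson: Alpha 8, Beta 5, Gamma 4.
Webster: Alpha 7, Beta 5, Gamma 5.
Alpha gets 8 under Jefferson and 7 under Webster.

8 and 7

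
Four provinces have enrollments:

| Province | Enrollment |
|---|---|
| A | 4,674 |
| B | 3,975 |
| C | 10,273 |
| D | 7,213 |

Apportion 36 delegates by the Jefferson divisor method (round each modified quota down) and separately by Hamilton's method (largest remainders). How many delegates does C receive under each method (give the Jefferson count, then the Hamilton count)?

Jefferson: A 6, B 5, C 15, D 10.
Hamilton: A 6, B 6, C 14, D 10.
C gets 15 under Jefferson and 14 under Hamilton.

15 and 14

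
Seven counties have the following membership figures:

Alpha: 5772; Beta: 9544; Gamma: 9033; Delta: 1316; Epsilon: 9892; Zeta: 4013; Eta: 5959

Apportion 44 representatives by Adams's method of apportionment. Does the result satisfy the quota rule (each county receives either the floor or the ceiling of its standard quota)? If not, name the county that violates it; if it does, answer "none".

Standard quotas: Alpha 5.578, Beta 9.223, Gamma 8.730, Delta 1.272, Epsilon 9.560, Zeta 3.878, Eta 5.759.
Adams allocation: Alpha 6, Beta 9, Gamma 8, Delta 2, Epsilon 9, Zeta 4, Eta 6.
Every allocation lies between the lower and upper quota.

none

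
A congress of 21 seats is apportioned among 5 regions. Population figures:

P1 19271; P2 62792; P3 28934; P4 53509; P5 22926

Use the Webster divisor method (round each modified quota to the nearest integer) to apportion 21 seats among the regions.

P1: 2, P2: 7, P3: 3, P4: 6, P5: 3

Standard divisor 187432/21 ≈ 8925.333; standard quotas: P1 2.159, P2 7.035, P3 3.242, P4 5.995, P5 2.569.
Rounding to the nearest integer gives P1 2, P2 7, P3 3, P4 6, P5 3 — total 21, matching the house size, so no adjustment is needed.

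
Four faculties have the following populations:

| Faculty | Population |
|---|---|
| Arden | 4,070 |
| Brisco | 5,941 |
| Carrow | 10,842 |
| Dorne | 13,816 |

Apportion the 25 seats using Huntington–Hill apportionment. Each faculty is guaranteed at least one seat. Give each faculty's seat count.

Arden 3, Brisco 4, Carrow 8, Dorne 10

With divisor 1389: modified quotas Arden 2.930, Brisco 4.277, Carrow 7.806, Dorne 9.947.
Geometric-mean thresholds: Arden √(2·3)=2.449, Brisco √(4·5)=4.472, Carrow √(7·8)=7.483, Dorne √(9·10)=9.487.
Each quota rounded against its threshold gives Arden 3, Brisco 4, Carrow 8, Dorne 10 (total 25).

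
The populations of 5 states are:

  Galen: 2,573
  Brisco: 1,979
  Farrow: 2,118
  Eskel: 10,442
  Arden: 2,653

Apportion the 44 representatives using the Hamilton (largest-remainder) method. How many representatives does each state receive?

Galen 6, Brisco 4, Farrow 5, Eskel 23, Arden 6

The standard divisor is 19765/44 ≈ 449.205.
Standard quotas: Galen 5.7279, Brisco 4.4056, Farrow 4.7150, Eskel 23.2455, Arden 5.9060.
Lower quotas: Galen 5, Brisco 4, Farrow 4, Eskel 23, Arden 5 (sum 41, leaving 3 seats).
Remainders in descending order: Arden 0.9060, Galen 0.7279, Farrow 0.7150, Brisco 0.4056, Eskel 0.2455.
The surplus seats go to Arden, Galen, Farrow.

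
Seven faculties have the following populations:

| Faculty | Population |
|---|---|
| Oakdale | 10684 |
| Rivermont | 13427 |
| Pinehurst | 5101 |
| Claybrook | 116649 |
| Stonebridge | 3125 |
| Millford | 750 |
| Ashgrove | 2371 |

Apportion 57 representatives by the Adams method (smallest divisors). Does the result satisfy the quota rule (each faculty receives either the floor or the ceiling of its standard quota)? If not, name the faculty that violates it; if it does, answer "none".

Claybrook

Standard quotas: Oakdale 4.004, Rivermont 5.032, Pinehurst 1.912, Claybrook 43.713, Stonebridge 1.171, Millford 0.281, Ashgrove 0.888.
Adams allocation: Oakdale 4, Rivermont 5, Pinehurst 2, Claybrook 42, Stonebridge 2, Millford 1, Ashgrove 1.
Claybrook has quota 43.713 (lower 43, upper 44) but receives 42 — outside the quota interval.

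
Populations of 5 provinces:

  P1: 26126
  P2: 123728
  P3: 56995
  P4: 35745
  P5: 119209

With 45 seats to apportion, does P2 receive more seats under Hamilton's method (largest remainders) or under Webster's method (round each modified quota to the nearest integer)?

Hamilton: P1 3, P2 15, P3 7, P4 5, P5 15.
Webster: P1 3, P2 16, P3 7, P4 4, P5 15.
P2 gets 15 under Hamilton and 16 under Webster.

Webster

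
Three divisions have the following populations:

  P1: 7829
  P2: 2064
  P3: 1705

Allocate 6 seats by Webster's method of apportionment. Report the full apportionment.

Standard divisor 11598/6 ≈ 1933; standard quotas: P1 4.050, P2 1.068, P3 0.882.
Rounding to the nearest integer gives P1 4, P2 1, P3 1 — total 6, matching the house size, so no adjustment is needed.

P1=4, P2=1, P3=1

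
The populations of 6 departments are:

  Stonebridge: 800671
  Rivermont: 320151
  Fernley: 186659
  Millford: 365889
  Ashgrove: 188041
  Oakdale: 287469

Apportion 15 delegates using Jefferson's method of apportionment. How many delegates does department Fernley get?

1

Standard divisor 2148880/15 ≈ 143258.667; standard quotas: Stonebridge 5.589, Rivermont 2.235, Fernley 1.303, Millford 2.554, Ashgrove 1.313, Oakdale 2.007.
Rounding down gives 5, 2, 1, 2, 1, 2 = 13 seats, so the divisor must be adjusted.
With modified divisor 118200: modified quotas Stonebridge 6.774, Rivermont 2.709, Fernley 1.579, Millford 3.096, Ashgrove 1.591, Oakdale 2.432.
Rounding down: Stonebridge 6, Rivermont 2, Fernley 1, Millford 3, Ashgrove 1, Oakdale 2 (total 15).
Fernley receives 1.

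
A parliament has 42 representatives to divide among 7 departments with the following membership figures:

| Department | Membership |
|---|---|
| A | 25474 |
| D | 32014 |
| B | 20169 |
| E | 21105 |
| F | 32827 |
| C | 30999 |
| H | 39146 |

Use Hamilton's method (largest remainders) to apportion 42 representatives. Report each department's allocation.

A=5, D=7, B=4, E=4, F=7, C=7, H=8

The standard divisor is 201734/42 ≈ 4803.19.
Standard quotas: A 5.3036, D 6.6652, B 4.1991, E 4.3940, F 6.8344, C 6.4538, H 8.1500.
Lower quotas: A 5, D 6, B 4, E 4, F 6, C 6, H 8 (sum 39, leaving 3 seats).
Remainders in descending order: F 0.8344, D 0.6652, C 0.4538, E 0.3940, A 0.3036, B 0.1991, H 0.1500.
The surplus seats go to F, D, C.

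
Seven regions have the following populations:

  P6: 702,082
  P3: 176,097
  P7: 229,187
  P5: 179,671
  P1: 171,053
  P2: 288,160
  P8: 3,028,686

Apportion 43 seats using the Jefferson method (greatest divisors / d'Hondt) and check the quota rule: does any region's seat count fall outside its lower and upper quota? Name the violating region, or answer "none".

Standard quotas: P6 6.322, P3 1.586, P7 2.064, P5 1.618, P1 1.540, P2 2.595, P8 27.274.
Jefferson allocation: P6 6, P3 1, P7 2, P5 1, P1 1, P2 2, P8 30.
P8 has quota 27.274 (lower 27, upper 28) but receives 30 — outside the quota interval.

P8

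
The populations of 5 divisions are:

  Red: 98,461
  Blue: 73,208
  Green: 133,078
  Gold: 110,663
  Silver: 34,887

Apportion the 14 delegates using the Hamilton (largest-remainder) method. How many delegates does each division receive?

Total 450297; standard divisor 450297/14 ≈ 32164.071.
Standard quotas: Red 3.0612, Blue 2.2761, Green 4.1375, Gold 3.4406, Silver 1.0847.
Lower quotas: Red 3, Blue 2, Green 4, Gold 3, Silver 1 (sum 13, leaving 1 seat).
Remainders in descending order: Gold 0.4406, Blue 0.2761, Green 0.1375, Silver 0.0847, Red 0.0612.
The surplus seat goes to Gold.

Red 3, Blue 2, Green 4, Gold 4, Silver 1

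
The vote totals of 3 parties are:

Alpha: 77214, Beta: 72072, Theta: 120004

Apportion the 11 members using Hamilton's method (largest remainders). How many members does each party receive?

Total 269290; standard divisor 269290/11 ≈ 24480.909.
Standard quotas: Alpha 3.1540, Beta 2.9440, Theta 4.9019.
Lower quotas: Alpha 3, Beta 2, Theta 4 (sum 9, leaving 2 seats).
Remainders in descending order: Beta 0.9440, Theta 0.9019, Alpha 0.1540.
Largest remainders: Beta, Theta receive the extra seats.

Alpha 3, Beta 3, Theta 5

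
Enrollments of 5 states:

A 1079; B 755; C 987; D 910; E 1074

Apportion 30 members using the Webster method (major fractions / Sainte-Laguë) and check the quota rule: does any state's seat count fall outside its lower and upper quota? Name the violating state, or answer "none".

none

Standard quotas: A 6.737, B 4.714, C 6.162, D 5.682, E 6.706.
Webster allocation: A 7, B 5, C 6, D 6, E 6.
Every allocation lies between the lower and upper quota.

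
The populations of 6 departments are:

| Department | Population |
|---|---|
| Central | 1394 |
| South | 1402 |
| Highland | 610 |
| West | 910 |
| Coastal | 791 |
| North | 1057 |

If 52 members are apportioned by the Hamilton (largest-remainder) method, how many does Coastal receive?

Total 6164; standard divisor 6164/52 ≈ 118.538.
Standard quotas: Central 11.760, South 11.827, Highland 5.146, West 7.677, Coastal 6.673, North 8.917.
Lower quotas: Central 11, South 11, Highland 5, West 7, Coastal 6, North 8 (sum 48, leaving 4 seats).
Remainders in descending order: North 0.917, South 0.827, Central 0.760, West 0.677, Coastal 0.673, Highland 0.146.
The surplus seats go to North, South, Central, West.
Coastal receives 6.

6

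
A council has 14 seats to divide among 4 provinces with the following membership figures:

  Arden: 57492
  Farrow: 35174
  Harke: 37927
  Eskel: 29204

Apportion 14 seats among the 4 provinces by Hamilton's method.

Total 159797; standard divisor 159797/14 ≈ 11414.071.
Standard quotas: Arden 5.0369, Farrow 3.0816, Harke 3.3228, Eskel 2.5586.
Lower quotas: Arden 5, Farrow 3, Harke 3, Eskel 2 (sum 13, leaving 1 seat).
Remainders in descending order: Eskel 0.5586, Harke 0.3228, Farrow 0.0816, Arden 0.0369.
The surplus seat goes to Eskel.

Arden 5, Farrow 3, Harke 3, Eskel 3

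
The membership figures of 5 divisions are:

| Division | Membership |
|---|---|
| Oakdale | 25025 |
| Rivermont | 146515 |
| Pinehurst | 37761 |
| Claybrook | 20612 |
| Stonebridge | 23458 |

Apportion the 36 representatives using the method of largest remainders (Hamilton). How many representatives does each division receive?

Oakdale: 4, Rivermont: 21, Pinehurst: 5, Claybrook: 3, Stonebridge: 3

The standard divisor is 253371/36 ≈ 7038.083.
Standard quotas: Oakdale 3.5557, Rivermont 20.8175, Pinehurst 5.3652, Claybrook 2.9286, Stonebridge 3.3330.
Lower quotas: Oakdale 3, Rivermont 20, Pinehurst 5, Claybrook 2, Stonebridge 3 (sum 33, leaving 3 seats).
Remainders in descending order: Claybrook 0.9286, Rivermont 0.8175, Oakdale 0.5557, Pinehurst 0.3652, Stonebridge 0.3330.
The surplus seats go to Claybrook, Rivermont, Oakdale.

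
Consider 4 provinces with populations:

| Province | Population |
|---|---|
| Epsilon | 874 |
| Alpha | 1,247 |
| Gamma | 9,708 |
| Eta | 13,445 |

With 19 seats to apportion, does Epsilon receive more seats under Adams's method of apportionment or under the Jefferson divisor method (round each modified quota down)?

Adams: Epsilon 1, Alpha 1, Gamma 7, Eta 10.
Jefferson: Epsilon 0, Alpha 1, Gamma 7, Eta 11.
Epsilon gets 1 under Adams and 0 under Jefferson.

Adams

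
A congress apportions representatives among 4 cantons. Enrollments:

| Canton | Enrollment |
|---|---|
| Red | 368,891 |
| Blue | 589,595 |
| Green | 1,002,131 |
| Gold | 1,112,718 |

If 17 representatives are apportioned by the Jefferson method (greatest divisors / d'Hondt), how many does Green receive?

Standard divisor 3073335/17 ≈ 180784.412; standard quotas: Red 2.041, Blue 3.261, Green 5.543, Gold 6.155.
Rounding down gives 2, 3, 5, 6 = 16 seats, so the divisor must be adjusted.
With modified divisor 163000: modified quotas Red 2.263, Blue 3.617, Green 6.148, Gold 6.826.
Rounding down: Red 2, Blue 3, Green 6, Gold 6 (total 17).
Green receives 6.

6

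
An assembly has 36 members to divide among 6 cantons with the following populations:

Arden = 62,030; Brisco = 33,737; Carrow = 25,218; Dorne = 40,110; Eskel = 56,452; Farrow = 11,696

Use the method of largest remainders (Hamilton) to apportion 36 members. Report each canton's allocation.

Arden 10, Brisco 5, Carrow 4, Dorne 6, Eskel 9, Farrow 2

The standard divisor is 229243/36 ≈ 6367.861.
Standard quotas: Arden 9.7411, Brisco 5.2980, Carrow 3.9602, Dorne 6.2988, Eskel 8.8651, Farrow 1.8367.
Lower quotas: Arden 9, Brisco 5, Carrow 3, Dorne 6, Eskel 8, Farrow 1 (sum 32, leaving 4 seats).
Remainders in descending order: Carrow 0.9602, Eskel 0.8651, Farrow 0.8367, Arden 0.7411, Dorne 0.2988, Brisco 0.2980.
Largest remainders: Carrow, Eskel, Farrow, Arden receive the extra seats.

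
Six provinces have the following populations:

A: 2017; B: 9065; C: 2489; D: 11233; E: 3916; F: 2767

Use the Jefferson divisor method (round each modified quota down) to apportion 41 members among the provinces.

A 2, B 12, C 3, D 16, E 5, F 3

Standard divisor 31487/41 ≈ 767.976; standard quotas: A 2.626, B 11.804, C 3.241, D 14.627, E 5.099, F 3.603.
Rounding down gives 2, 11, 3, 14, 5, 3 = 38 seats, so the divisor must be adjusted.
With modified divisor 700: modified quotas A 2.881, B 12.950, C 3.556, D 16.047, E 5.594, F 3.953.
Rounding down: A 2, B 12, C 3, D 16, E 5, F 3 (total 41).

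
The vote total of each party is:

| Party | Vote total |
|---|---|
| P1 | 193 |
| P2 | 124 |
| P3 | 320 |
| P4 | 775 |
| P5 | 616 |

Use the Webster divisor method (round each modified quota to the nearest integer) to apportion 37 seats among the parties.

P1=4; P2=2; P3=6; P4=14; P5=11

Standard divisor 2028/37 ≈ 54.811; standard quotas: P1 3.521, P2 2.262, P3 5.838, P4 14.140, P5 11.239.
Rounding to the nearest integer gives P1 4, P2 2, P3 6, P4 14, P5 11 — total 37, matching the house size, so no adjustment is needed.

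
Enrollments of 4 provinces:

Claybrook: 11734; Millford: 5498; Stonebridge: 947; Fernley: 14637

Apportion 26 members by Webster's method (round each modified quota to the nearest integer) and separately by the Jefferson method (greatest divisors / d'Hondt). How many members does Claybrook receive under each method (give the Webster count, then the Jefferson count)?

9 and 10

Webster: Claybrook 9, Millford 4, Stonebridge 1, Fernley 12.
Jefferson: Claybrook 10, Millford 4, Stonebridge 0, Fernley 12.
Claybrook gets 9 under Webster and 10 under Jefferson.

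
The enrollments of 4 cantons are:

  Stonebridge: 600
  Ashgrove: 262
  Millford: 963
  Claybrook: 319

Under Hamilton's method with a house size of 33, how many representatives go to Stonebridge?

Total 2144; standard divisor 2144/33 ≈ 64.97.
Standard quotas: Stonebridge 9.235, Ashgrove 4.033, Millford 14.822, Claybrook 4.910.
Lower quotas: Stonebridge 9, Ashgrove 4, Millford 14, Claybrook 4 (sum 31, leaving 2 seats).
Remainders in descending order: Claybrook 0.910, Millford 0.822, Stonebridge 0.235, Ashgrove 0.033.
Largest remainders: Claybrook, Millford receive the extra seats.
Stonebridge receives 9.

9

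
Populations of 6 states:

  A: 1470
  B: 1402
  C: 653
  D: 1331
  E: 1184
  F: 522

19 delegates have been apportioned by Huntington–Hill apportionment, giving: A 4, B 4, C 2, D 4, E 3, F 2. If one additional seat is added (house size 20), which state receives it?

Priority for the next seat is population ÷ (√(s·(s+1))).
Priorities: A 328.702, B 313.497, C 266.586, D 297.621, E 341.791, F 213.106.
Highest priority: E.

E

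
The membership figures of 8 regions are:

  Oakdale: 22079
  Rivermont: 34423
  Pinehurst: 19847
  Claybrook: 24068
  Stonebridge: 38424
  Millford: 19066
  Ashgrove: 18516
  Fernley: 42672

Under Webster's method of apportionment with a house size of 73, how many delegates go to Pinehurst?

7

Standard divisor 219095/73 ≈ 3001.301; standard quotas: Oakdale 7.356, Rivermont 11.469, Pinehurst 6.613, Claybrook 8.019, Stonebridge 12.802, Millford 6.353, Ashgrove 6.169, Fernley 14.218.
Rounding to the nearest integer gives 7, 11, 7, 8, 13, 6, 6, 14 = 72 seats, so the divisor must be adjusted.
With modified divisor 2970: modified quotas Oakdale 7.434, Rivermont 11.590, Pinehurst 6.682, Claybrook 8.104, Stonebridge 12.937, Millford 6.420, Ashgrove 6.234, Fernley 14.368.
Rounding to the nearest integer: Oakdale 7, Rivermont 12, Pinehurst 7, Claybrook 8, Stonebridge 13, Millford 6, Ashgrove 6, Fernley 14 (total 73).
Pinehurst receives 7.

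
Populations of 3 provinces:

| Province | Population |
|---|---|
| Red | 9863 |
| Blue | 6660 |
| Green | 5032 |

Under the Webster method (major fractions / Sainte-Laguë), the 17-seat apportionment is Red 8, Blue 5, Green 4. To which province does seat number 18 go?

Priority for the next seat is population ÷ (current seats + 0.5).
Priorities: Red 1160.353, Blue 1210.909, Green 1118.222.
Highest priority: Blue.

Blue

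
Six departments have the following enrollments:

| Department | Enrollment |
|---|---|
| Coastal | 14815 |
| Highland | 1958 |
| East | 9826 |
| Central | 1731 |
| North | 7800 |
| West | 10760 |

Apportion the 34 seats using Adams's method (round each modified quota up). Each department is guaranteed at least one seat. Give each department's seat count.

Standard divisor 46890/34 ≈ 1379.118; standard quotas: Coastal 10.742, Highland 1.420, East 7.125, Central 1.255, North 5.656, West 7.802.
Rounding up gives 11, 2, 8, 2, 6, 8 = 37 seats, so the divisor must be adjusted.
With modified divisor 1550: modified quotas Coastal 9.558, Highland 1.263, East 6.339, Central 1.117, North 5.032, West 6.942.
Rounding up: Coastal 10, Highland 2, East 7, Central 2, North 6, West 7 (total 34).

Coastal 10, Highland 2, East 7, Central 2, North 6, West 7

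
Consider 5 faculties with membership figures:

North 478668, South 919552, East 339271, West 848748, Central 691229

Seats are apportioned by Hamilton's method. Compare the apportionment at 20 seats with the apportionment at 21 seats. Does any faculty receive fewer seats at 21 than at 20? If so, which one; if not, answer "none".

none

At 20 seats: North 3, South 6, East 2, West 5, Central 4.
At 21 seats: North 3, South 6, East 2, West 6, Central 4.
No faculty's allocation decreased.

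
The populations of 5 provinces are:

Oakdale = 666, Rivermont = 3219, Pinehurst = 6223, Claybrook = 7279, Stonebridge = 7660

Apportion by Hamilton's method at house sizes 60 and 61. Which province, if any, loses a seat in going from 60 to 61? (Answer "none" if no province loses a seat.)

Oakdale

At 60 seats: Oakdale 2, Rivermont 8, Pinehurst 15, Claybrook 17, Stonebridge 18.
At 61 seats: Oakdale 1, Rivermont 8, Pinehurst 15, Claybrook 18, Stonebridge 19.
Oakdale drops from 2 to 1.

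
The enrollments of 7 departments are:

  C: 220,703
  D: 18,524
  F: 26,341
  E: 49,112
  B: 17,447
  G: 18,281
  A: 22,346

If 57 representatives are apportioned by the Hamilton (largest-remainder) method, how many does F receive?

4

Standard divisor: 372754 ÷ 57 ≈ 6539.544.
Standard quotas: C 33.7490, D 2.8326, F 4.0280, E 7.5100, B 2.6679, G 2.7955, A 3.4171.
Lower quotas: C 33, D 2, F 4, E 7, B 2, G 2, A 3 (sum 53, leaving 4 seats).
Remainders in descending order: D 0.8326, G 0.7955, C 0.7490, B 0.6679, E 0.5100, A 0.4171, F 0.0280.
The surplus seats go to D, G, C, B.
F receives 4.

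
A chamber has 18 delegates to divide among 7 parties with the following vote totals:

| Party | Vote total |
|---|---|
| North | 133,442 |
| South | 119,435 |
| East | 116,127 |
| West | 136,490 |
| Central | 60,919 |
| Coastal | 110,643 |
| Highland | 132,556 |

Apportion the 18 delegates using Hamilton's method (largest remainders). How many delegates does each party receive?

Total 809612; standard divisor 809612/18 ≈ 44978.444.
Standard quotas: North 2.9668, South 2.6554, East 2.5818, West 3.0346, Central 1.3544, Coastal 2.4599, Highland 2.9471.
Lower quotas: North 2, South 2, East 2, West 3, Central 1, Coastal 2, Highland 2 (sum 14, leaving 4 seats).
Remainders in descending order: North 0.9668, Highland 0.9471, South 0.6554, East 0.5818, Coastal 0.4599, Central 0.3544, West 0.0346.
The surplus seats go to North, Highland, South, East.

North 3, South 3, East 3, West 3, Central 1, Coastal 2, Highland 3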